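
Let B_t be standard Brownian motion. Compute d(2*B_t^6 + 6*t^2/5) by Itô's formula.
d(2*B_t^6 + 6*t^2/5) = (30*B_t^4 + 12*t/5) dt + (12*B_t^5) dB_t

Itô's formula for f(t, x): d f(t, B_t) = (f_t + (1/2) f_xx) dt + f_x dB_t. Compute partials of f(t, x) = 6*t^2/5 + 2*x^6:
  f_t(t,x)  = 12*t/5
  f_x(t,x)  = 12*x^5
  f_xx(t,x) = 60*x^4
Assemble drift = f_t + (1/2) f_xx = 12*t/5 + 30*x^4 and diffusion = f_x = 12*x^5. Substituting x = B_t:
  d(2*B_t^6 + 6*t^2/5) = (30*B_t^4 + 12*t/5) dt + (12*B_t^5) dB_t.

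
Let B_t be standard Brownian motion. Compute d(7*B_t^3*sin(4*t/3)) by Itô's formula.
d(7*B_t^3*sin(4*t/3)) = (28*B_t^3*cos(4*t/3)/3 + 21*B_t*sin(4*t/3)) dt + (21*B_t^2*sin(4*t/3)) dB_t

Itô's formula for f(t, x): d f(t, B_t) = (f_t + (1/2) f_xx) dt + f_x dB_t. Compute partials of f(t, x) = 7*x^3*sin(4*t/3):
  f_t(t,x)  = 28*x^3*cos(4*t/3)/3
  f_x(t,x)  = 21*x^2*sin(4*t/3)
  f_xx(t,x) = 42*x*sin(4*t/3)
Assemble drift = f_t + (1/2) f_xx = 28*x^3*cos(4*t/3)/3 + 21*x*sin(4*t/3) and diffusion = f_x = 21*x^2*sin(4*t/3). Substituting x = B_t:
  d(7*B_t^3*sin(4*t/3)) = (28*B_t^3*cos(4*t/3)/3 + 21*B_t*sin(4*t/3)) dt + (21*B_t^2*sin(4*t/3)) dB_t.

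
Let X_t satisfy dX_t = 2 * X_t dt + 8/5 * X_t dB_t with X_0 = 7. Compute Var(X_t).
Var(X_t) = 49*(exp(64*t/25) - 1)*exp(4*t)

For GBM dX = mu X dt + sigma X dB with X_0 = x_0, apply Itô to Y = log X: dY = (mu - sigma^2/2) dt + sigma dB, so Y_t = log(x_0) + (mu - sigma^2/2) t + sigma B_t and hence X_t = x_0 * exp((mu - sigma^2/2) t + sigma B_t).
With mu = 2, sigma = 8/5, x_0 = 7, this gives:
  X_t = 7 * exp((18/25) * t + (8/5) * B_t).
Since sigma*B_t ~ Normal(0, sigma^2 t), E[exp(sigma*B_t)] = exp(sigma^2 t / 2); so E[X_t] = x_0 * exp((mu - sigma^2/2) t) * exp(sigma^2 t / 2) = x_0 * exp(mu t) = 7*exp(2*t).
Var(X_t) = E[X_t^2] - (E[X_t])^2 = x_0^2 * exp(2 mu t) * (exp(sigma^2 t) - 1) = 49*(exp(64*t/25) - 1)*exp(4*t).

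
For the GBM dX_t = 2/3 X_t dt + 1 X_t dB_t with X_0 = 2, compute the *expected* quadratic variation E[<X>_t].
E[<X>_t] = 12*exp(7*t/3)/7 - 12/7

<X>_t = int_0^t (1 * X_s)^2 ds. Taking expectation inside the integral: E[<X>_t] = 1^2 * int_0^t E[X_s^2] ds. For GBM, E[X_s^2] = x_0^2 * exp((2 mu + sigma^2) s). Integrating:
  E[<X>_t] = 1^2 * 2^2 * (exp((2*(2/3) + 1^2) t) - 1) / (2*(2/3) + 1^2)
           = 1^2 * 2^2 * (exp((7/3) t) - 1) / (7/3) = 12*exp(7*t/3)/7 - 12/7.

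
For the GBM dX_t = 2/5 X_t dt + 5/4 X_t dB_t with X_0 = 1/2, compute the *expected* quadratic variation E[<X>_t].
E[<X>_t] = 125*exp(189*t/80)/756 - 125/756

<X>_t = int_0^t ((5/4) * X_s)^2 ds. Taking expectation inside the integral: E[<X>_t] = (5/4)^2 * int_0^t E[X_s^2] ds. For GBM, E[X_s^2] = x_0^2 * exp((2 mu + sigma^2) s). Integrating:
  E[<X>_t] = (5/4)^2 * (1/2)^2 * (exp((2*(2/5) + (5/4)^2) t) - 1) / (2*(2/5) + (5/4)^2)
           = (5/4)^2 * (1/2)^2 * (exp((189/80) t) - 1) / (189/80) = 125*exp(189*t/80)/756 - 125/756.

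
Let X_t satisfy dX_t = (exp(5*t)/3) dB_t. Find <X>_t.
<X>_t = exp(10*t)/90 - 1/90

For an Itô process dX_t = a(t) dt + b(t) dB_t, the quadratic variation is <X>_t = int_0^t b(s)^2 ds (the drift term does not contribute). Here b(s) = exp(5*s)/3, so
  b(s)^2 = exp(10*s)/9.
Integrating from 0 to t:
  <X>_t = int_0^t (exp(10*s)/9) ds = exp(10*t)/90 - 1/90.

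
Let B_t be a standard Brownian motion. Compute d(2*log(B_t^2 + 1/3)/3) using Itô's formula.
d(2*log(B_t^2 + 1/3)/3) = (2*(1 - 3*B_t^2)/(3*B_t^2 + 1)^2) dt + (4*B_t/(3*B_t^2 + 1)) dB_t

Itô's formula for f(B_t) gives d f(B_t) = f'(B_t) dB_t + (1/2) f''(B_t) dt. Compute derivatives of f(x) = 2*log(x^2 + 1/3)/3:
  f'(x)  = 4*x/(3*x^2 + 1)
  f''(x) = 4*(1 - 3*x^2)/(3*x^2 + 1)^2
Substitute x = B_t and multiply the f'' term by 1/2:
  drift     = (1/2) * (4*(1 - 3*x^2)/(3*x^2 + 1)^2) evaluated at B_t = 2*(1 - 3*B_t^2)/(3*B_t^2 + 1)^2
  diffusion = (4*x/(3*x^2 + 1)) evaluated at B_t = 4*B_t/(3*B_t^2 + 1)
Therefore d(2*log(B_t^2 + 1/3)/3) = (2*(1 - 3*B_t^2)/(3*B_t^2 + 1)^2) dt + (4*B_t/(3*B_t^2 + 1)) dB_t.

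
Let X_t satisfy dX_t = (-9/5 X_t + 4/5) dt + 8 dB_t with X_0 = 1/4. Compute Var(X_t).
Var(X_t) = 160/9 - 160*exp(-18*t/5)/9

The variance V(t) = Var(X_t) satisfies V'(t) = 2 a V(t) + c^2 with V(0) = 0 (drift coefficient is linear in X, diffusion is constant). With a = -9/5, c = 8, the solution is
  V(t) = (c^2 / (2 a)) * (exp(2 a t) - 1)
       = (8^2 / (2*(-9/5))) * (exp((-18/5) t) - 1)
       = 160/9 - 160*exp(-18*t/5)/9.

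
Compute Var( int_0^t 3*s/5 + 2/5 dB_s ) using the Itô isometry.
Var = t*(3*t^2 + 6*t + 4)/25

The Itô integral of a deterministic integrand f(s) has mean 0 because each increment f(s) * (B_{s+ds} - B_s) has mean 0. By the Itô isometry:
  Var( int_0^t f(s) dB_s ) = E[ (int_0^t f(s) dB_s)^2 ] = int_0^t f(s)^2 ds.
Here f(s) = 3*s/5 + 2/5, so f(s)^2 = (3*s + 2)^2/25. Integrate:
  int_0^t ((3*s + 2)^2/25) ds = t*(3*t^2 + 6*t + 4)/25.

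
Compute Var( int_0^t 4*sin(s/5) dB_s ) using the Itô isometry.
Var = 8*t - 20*sin(2*t/5)

The Itô integral of a deterministic integrand f(s) has mean 0 because each increment f(s) * (B_{s+ds} - B_s) has mean 0. By the Itô isometry:
  Var( int_0^t f(s) dB_s ) = E[ (int_0^t f(s) dB_s)^2 ] = int_0^t f(s)^2 ds.
Here f(s) = 4*sin(s/5), so f(s)^2 = 16*sin(s/5)^2. Integrate:
  int_0^t (16*sin(s/5)^2) ds = 8*t - 20*sin(2*t/5).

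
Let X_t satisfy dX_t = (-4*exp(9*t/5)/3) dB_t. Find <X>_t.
<X>_t = 40*exp(18*t/5)/81 - 40/81

For an Itô process dX_t = a(t) dt + b(t) dB_t, the quadratic variation is <X>_t = int_0^t b(s)^2 ds (the drift term does not contribute). Here b(s) = -4*exp(9*s/5)/3, so
  b(s)^2 = 16*exp(18*s/5)/9.
Integrating from 0 to t:
  <X>_t = int_0^t (16*exp(18*s/5)/9) ds = 40*exp(18*t/5)/81 - 40/81.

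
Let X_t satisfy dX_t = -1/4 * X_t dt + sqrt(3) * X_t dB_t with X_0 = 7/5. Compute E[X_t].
E[X_t] = 7*exp(-t/4)/5

For GBM dX = mu X dt + sigma X dB with X_0 = x_0, apply Itô to Y = log X: dY = (mu - sigma^2/2) dt + sigma dB, so Y_t = log(x_0) + (mu - sigma^2/2) t + sigma B_t and hence X_t = x_0 * exp((mu - sigma^2/2) t + sigma B_t).
With mu = -1/4, sigma = sqrt(3), x_0 = 7/5, this gives:
  X_t = 7/5 * exp((-7/4) * t + (sqrt(3)) * B_t).
Since sigma*B_t ~ Normal(0, sigma^2 t), E[exp(sigma*B_t)] = exp(sigma^2 t / 2); so E[X_t] = x_0 * exp((mu - sigma^2/2) t) * exp(sigma^2 t / 2) = x_0 * exp(mu t) = 7*exp(-t/4)/5.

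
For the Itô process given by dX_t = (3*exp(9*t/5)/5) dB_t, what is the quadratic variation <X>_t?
<X>_t = exp(18*t/5)/10 - 1/10

For an Itô process dX_t = a(t) dt + b(t) dB_t, the quadratic variation is <X>_t = int_0^t b(s)^2 ds (the drift term does not contribute). Here b(s) = 3*exp(9*s/5)/5, so
  b(s)^2 = 9*exp(18*s/5)/25.
Integrating from 0 to t:
  <X>_t = int_0^t (9*exp(18*s/5)/25) ds = exp(18*t/5)/10 - 1/10.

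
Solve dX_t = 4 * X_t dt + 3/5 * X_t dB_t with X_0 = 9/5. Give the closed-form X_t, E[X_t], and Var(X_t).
X_t = 9/5 * exp((191/50) t + (3/5) B_t); E[X_t] = 9*exp(4*t)/5; Var(X_t) = 81*(exp(9*t/25) - 1)*exp(8*t)/25

For GBM dX = mu X dt + sigma X dB with X_0 = x_0, apply Itô to Y = log X: dY = (mu - sigma^2/2) dt + sigma dB, so Y_t = log(x_0) + (mu - sigma^2/2) t + sigma B_t and hence X_t = x_0 * exp((mu - sigma^2/2) t + sigma B_t).
With mu = 4, sigma = 3/5, x_0 = 9/5, this gives:
  X_t = 9/5 * exp((191/50) * t + (3/5) * B_t).
Since sigma*B_t ~ Normal(0, sigma^2 t), E[exp(sigma*B_t)] = exp(sigma^2 t / 2); so E[X_t] = x_0 * exp((mu - sigma^2/2) t) * exp(sigma^2 t / 2) = x_0 * exp(mu t) = 9*exp(4*t)/5.
Var(X_t) = E[X_t^2] - (E[X_t])^2 = x_0^2 * exp(2 mu t) * (exp(sigma^2 t) - 1) = 81*(exp(9*t/25) - 1)*exp(8*t)/25.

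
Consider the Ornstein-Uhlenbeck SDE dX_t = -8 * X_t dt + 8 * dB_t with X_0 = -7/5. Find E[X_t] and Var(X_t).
E[X_t] = -7*exp(-8*t)/5; Var(X_t) = 4 - 4*exp(-16*t)

The OU SDE dX = -theta X dt + sigma dB admits the integrating factor exp(theta t): d(exp(theta t) X_t) = sigma exp(theta t) dB_t. Integrating from 0 to t:
  X_t = x_0 * exp(-theta t) + sigma * int_0^t exp(-theta (t-s)) dB_s.
The Itô integral has mean 0 and (by the Itô isometry) variance sigma^2 * int_0^t exp(-2 theta (t - s)) ds = sigma^2 * (1 - exp(-2 theta t)) / (2 theta).
With theta = 8, sigma = 8, x_0 = -7/5:
  E[X_t] = -7/5 * exp(-8 t) = -7*exp(-8*t)/5
  Var(X_t) = (8)^2 * (1 - exp(-2*8 t)) / (2 * 8) = 4 - 4*exp(-16*t).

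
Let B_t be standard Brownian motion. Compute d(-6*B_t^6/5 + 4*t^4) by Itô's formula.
d(-6*B_t^6/5 + 4*t^4) = (-18*B_t^4 + 16*t^3) dt + (-36*B_t^5/5) dB_t

Itô's formula for f(t, x): d f(t, B_t) = (f_t + (1/2) f_xx) dt + f_x dB_t. Compute partials of f(t, x) = 4*t^4 - 6*x^6/5:
  f_t(t,x)  = 16*t^3
  f_x(t,x)  = -36*x^5/5
  f_xx(t,x) = -36*x^4
Assemble drift = f_t + (1/2) f_xx = 16*t^3 - 18*x^4 and diffusion = f_x = -36*x^5/5. Substituting x = B_t:
  d(-6*B_t^6/5 + 4*t^4) = (-18*B_t^4 + 16*t^3) dt + (-36*B_t^5/5) dB_t.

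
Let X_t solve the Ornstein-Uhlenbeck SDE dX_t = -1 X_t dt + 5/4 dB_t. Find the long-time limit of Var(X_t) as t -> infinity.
lim Var(X_t) = 25/32

The OU SDE dX = -theta X dt + sigma dB admits the integrating factor exp(theta t): d(exp(theta t) X_t) = sigma exp(theta t) dB_t. Integrating from 0 to t gives X_t = x_0 * exp(-theta t) + sigma * int_0^t exp(-theta (t-s)) dB_s for any initial x_0. The Itô integral has variance (by the Itô isometry) sigma^2 * int_0^t exp(-2 theta (t - s)) ds = sigma^2 * (1 - exp(-2 theta t)) / (2 theta), independent of x_0.
With theta = 1, sigma = 5/4:
  Var(X_t) = (5/4)^2 * (1 - exp(-2*1 t)) / (2 * 1) = 25/32 - 25*exp(-2*t)/32.
As t -> infinity, exp(-2*1 t) -> 0, so the stationary variance is sigma^2 / (2 theta) = 25/32.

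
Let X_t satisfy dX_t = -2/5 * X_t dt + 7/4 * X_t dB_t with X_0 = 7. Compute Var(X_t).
Var(X_t) = (49*exp(49*t/16) - 49)*exp(-4*t/5)

For GBM dX = mu X dt + sigma X dB with X_0 = x_0, apply Itô to Y = log X: dY = (mu - sigma^2/2) dt + sigma dB, so Y_t = log(x_0) + (mu - sigma^2/2) t + sigma B_t and hence X_t = x_0 * exp((mu - sigma^2/2) t + sigma B_t).
With mu = -2/5, sigma = 7/4, x_0 = 7, this gives:
  X_t = 7 * exp((-309/160) * t + (7/4) * B_t).
Since sigma*B_t ~ Normal(0, sigma^2 t), E[exp(sigma*B_t)] = exp(sigma^2 t / 2); so E[X_t] = x_0 * exp((mu - sigma^2/2) t) * exp(sigma^2 t / 2) = x_0 * exp(mu t) = 7*exp(-2*t/5).
Var(X_t) = E[X_t^2] - (E[X_t])^2 = x_0^2 * exp(2 mu t) * (exp(sigma^2 t) - 1) = (49*exp(49*t/16) - 49)*exp(-4*t/5).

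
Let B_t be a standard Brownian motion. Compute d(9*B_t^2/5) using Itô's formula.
d(9*B_t^2/5) = (9/5) dt + (18*B_t/5) dB_t

Itô's formula for f(B_t) gives d f(B_t) = f'(B_t) dB_t + (1/2) f''(B_t) dt. Compute derivatives of f(x) = 9*x^2/5:
  f'(x)  = 18*x/5
  f''(x) = 18/5
Substitute x = B_t and multiply the f'' term by 1/2:
  drift     = (1/2) * (18/5) evaluated at B_t = 9/5
  diffusion = (18*x/5) evaluated at B_t = 18*B_t/5
Therefore d(9*B_t^2/5) = (9/5) dt + (18*B_t/5) dB_t.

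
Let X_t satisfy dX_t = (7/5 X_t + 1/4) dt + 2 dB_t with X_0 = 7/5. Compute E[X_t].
E[X_t] = 221*exp(7*t/5)/140 - 5/28

Taking expectations and using E[dB_t] = 0, the mean m(t) = E[X_t] satisfies the ODE m'(t) = a m(t) + b with m(0) = x_0. With a = 7/5, b = 1/4, x_0 = 7/5, the solution is
  m(t) = x_0 * exp(a t) + (b/a) * (exp(a t) - 1)
       = (7/5) * exp((7/5) t) + ((1/4)/(7/5)) * (exp((7/5) t) - 1)
       = 221*exp(7*t/5)/140 - 5/28.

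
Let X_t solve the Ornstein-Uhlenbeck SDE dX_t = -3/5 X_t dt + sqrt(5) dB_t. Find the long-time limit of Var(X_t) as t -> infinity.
lim Var(X_t) = 25/6

The OU SDE dX = -theta X dt + sigma dB admits the integrating factor exp(theta t): d(exp(theta t) X_t) = sigma exp(theta t) dB_t. Integrating from 0 to t gives X_t = x_0 * exp(-theta t) + sigma * int_0^t exp(-theta (t-s)) dB_s for any initial x_0. The Itô integral has variance (by the Itô isometry) sigma^2 * int_0^t exp(-2 theta (t - s)) ds = sigma^2 * (1 - exp(-2 theta t)) / (2 theta), independent of x_0.
With theta = 3/5, sigma = sqrt(5):
  Var(X_t) = (sqrt(5))^2 * (1 - exp(-2*3/5 t)) / (2 * 3/5) = 25/6 - 25*exp(-6*t/5)/6.
As t -> infinity, exp(-2*3/5 t) -> 0, so the stationary variance is sigma^2 / (2 theta) = 25/6.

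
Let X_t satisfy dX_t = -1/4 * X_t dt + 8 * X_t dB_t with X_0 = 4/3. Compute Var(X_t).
Var(X_t) = (16*exp(64*t) - 16)*exp(-t/2)/9

For GBM dX = mu X dt + sigma X dB with X_0 = x_0, apply Itô to Y = log X: dY = (mu - sigma^2/2) dt + sigma dB, so Y_t = log(x_0) + (mu - sigma^2/2) t + sigma B_t and hence X_t = x_0 * exp((mu - sigma^2/2) t + sigma B_t).
With mu = -1/4, sigma = 8, x_0 = 4/3, this gives:
  X_t = 4/3 * exp((-129/4) * t + (8) * B_t).
Since sigma*B_t ~ Normal(0, sigma^2 t), E[exp(sigma*B_t)] = exp(sigma^2 t / 2); so E[X_t] = x_0 * exp((mu - sigma^2/2) t) * exp(sigma^2 t / 2) = x_0 * exp(mu t) = 4*exp(-t/4)/3.
Var(X_t) = E[X_t^2] - (E[X_t])^2 = x_0^2 * exp(2 mu t) * (exp(sigma^2 t) - 1) = (16*exp(64*t) - 16)*exp(-t/2)/9.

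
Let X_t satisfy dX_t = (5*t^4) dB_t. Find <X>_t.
<X>_t = 25*t^9/9

For an Itô process dX_t = a(t) dt + b(t) dB_t, the quadratic variation is <X>_t = int_0^t b(s)^2 ds (the drift term does not contribute). Here b(s) = 5*s^4, so
  b(s)^2 = 25*s^8.
Integrating from 0 to t:
  <X>_t = int_0^t (25*s^8) ds = 25*t^9/9.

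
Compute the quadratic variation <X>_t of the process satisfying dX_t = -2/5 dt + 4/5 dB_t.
<X>_t = 16*t/25

For an Itô process dX_t = a(t) dt + b(t) dB_t, the quadratic variation is <X>_t = int_0^t b(s)^2 ds (the drift term does not contribute). Here b(s) = 4/5, so
  b(s)^2 = 16/25.
Integrating from 0 to t:
  <X>_t = int_0^t (16/25) ds = 16*t/25.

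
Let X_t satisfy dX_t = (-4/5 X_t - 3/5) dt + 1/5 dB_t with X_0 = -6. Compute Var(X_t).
Var(X_t) = 1/40 - exp(-8*t/5)/40

The variance V(t) = Var(X_t) satisfies V'(t) = 2 a V(t) + c^2 with V(0) = 0 (drift coefficient is linear in X, diffusion is constant). With a = -4/5, c = 1/5, the solution is
  V(t) = (c^2 / (2 a)) * (exp(2 a t) - 1)
       = ((1/5)^2 / (2*(-4/5))) * (exp((-8/5) t) - 1)
       = 1/40 - exp(-8*t/5)/40.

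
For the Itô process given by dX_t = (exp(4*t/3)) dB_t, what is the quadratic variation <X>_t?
<X>_t = 3*exp(8*t/3)/8 - 3/8

For an Itô process dX_t = a(t) dt + b(t) dB_t, the quadratic variation is <X>_t = int_0^t b(s)^2 ds (the drift term does not contribute). Here b(s) = exp(4*s/3), so
  b(s)^2 = exp(8*s/3).
Integrating from 0 to t:
  <X>_t = int_0^t (exp(8*s/3)) ds = 3*exp(8*t/3)/8 - 3/8.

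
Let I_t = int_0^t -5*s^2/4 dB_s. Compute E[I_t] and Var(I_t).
E[I_t] = 0; Var(I_t) = 5*t^5/16

The Itô integral of a deterministic integrand f(s) has mean 0 because each increment f(s) * (B_{s+ds} - B_s) has mean 0. By the Itô isometry:
  Var( int_0^t f(s) dB_s ) = E[ (int_0^t f(s) dB_s)^2 ] = int_0^t f(s)^2 ds.
Here f(s) = -5*s^2/4, so f(s)^2 = 25*s^4/16. Integrate:
  int_0^t (25*s^4/16) ds = 5*t^5/16.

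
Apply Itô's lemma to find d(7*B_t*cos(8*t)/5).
d(7*B_t*cos(8*t)/5) = (-56*B_t*sin(8*t)/5) dt + (7*cos(8*t)/5) dB_t

Itô's formula for f(t, x): d f(t, B_t) = (f_t + (1/2) f_xx) dt + f_x dB_t. Compute partials of f(t, x) = 7*x*cos(8*t)/5:
  f_t(t,x)  = -56*x*sin(8*t)/5
  f_x(t,x)  = 7*cos(8*t)/5
  f_xx(t,x) = 0
Assemble drift = f_t + (1/2) f_xx = -56*x*sin(8*t)/5 and diffusion = f_x = 7*cos(8*t)/5. Substituting x = B_t:
  d(7*B_t*cos(8*t)/5) = (-56*B_t*sin(8*t)/5) dt + (7*cos(8*t)/5) dB_t.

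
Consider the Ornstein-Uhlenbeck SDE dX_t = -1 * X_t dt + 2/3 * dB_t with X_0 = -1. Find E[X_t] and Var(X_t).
E[X_t] = -exp(-t); Var(X_t) = 2/9 - 2*exp(-2*t)/9

The OU SDE dX = -theta X dt + sigma dB admits the integrating factor exp(theta t): d(exp(theta t) X_t) = sigma exp(theta t) dB_t. Integrating from 0 to t:
  X_t = x_0 * exp(-theta t) + sigma * int_0^t exp(-theta (t-s)) dB_s.
The Itô integral has mean 0 and (by the Itô isometry) variance sigma^2 * int_0^t exp(-2 theta (t - s)) ds = sigma^2 * (1 - exp(-2 theta t)) / (2 theta).
With theta = 1, sigma = 2/3, x_0 = -1:
  E[X_t] = -1 * exp(-1 t) = -exp(-t)
  Var(X_t) = (2/3)^2 * (1 - exp(-2*1 t)) / (2 * 1) = 2/9 - 2*exp(-2*t)/9.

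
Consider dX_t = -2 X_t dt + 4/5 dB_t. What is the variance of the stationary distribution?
lim Var(X_t) = 4/25

The OU SDE dX = -theta X dt + sigma dB admits the integrating factor exp(theta t): d(exp(theta t) X_t) = sigma exp(theta t) dB_t. Integrating from 0 to t gives X_t = x_0 * exp(-theta t) + sigma * int_0^t exp(-theta (t-s)) dB_s for any initial x_0. The Itô integral has variance (by the Itô isometry) sigma^2 * int_0^t exp(-2 theta (t - s)) ds = sigma^2 * (1 - exp(-2 theta t)) / (2 theta), independent of x_0.
With theta = 2, sigma = 4/5:
  Var(X_t) = (4/5)^2 * (1 - exp(-2*2 t)) / (2 * 2) = 4/25 - 4*exp(-4*t)/25.
As t -> infinity, exp(-2*2 t) -> 0, so the stationary variance is sigma^2 / (2 theta) = 4/25.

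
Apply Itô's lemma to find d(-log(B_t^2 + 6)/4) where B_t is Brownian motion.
d(-log(B_t^2 + 6)/4) = ((B_t^2 - 6)/(4*(B_t^2 + 6)^2)) dt + (-B_t/(2*B_t^2 + 12)) dB_t

Itô's formula for f(B_t) gives d f(B_t) = f'(B_t) dB_t + (1/2) f''(B_t) dt. Compute derivatives of f(x) = -log(x^2 + 6)/4:
  f'(x)  = -x/(2*x^2 + 12)
  f''(x) = (x^2 - 6)/(2*(x^2 + 6)^2)
Substitute x = B_t and multiply the f'' term by 1/2:
  drift     = (1/2) * ((x^2 - 6)/(2*(x^2 + 6)^2)) evaluated at B_t = (B_t^2 - 6)/(4*(B_t^2 + 6)^2)
  diffusion = (-x/(2*x^2 + 12)) evaluated at B_t = -B_t/(2*B_t^2 + 12)
Therefore d(-log(B_t^2 + 6)/4) = ((B_t^2 - 6)/(4*(B_t^2 + 6)^2)) dt + (-B_t/(2*B_t^2 + 12)) dB_t.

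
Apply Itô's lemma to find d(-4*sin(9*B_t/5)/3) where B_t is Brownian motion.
d(-4*sin(9*B_t/5)/3) = (54*sin(9*B_t/5)/25) dt + (-12*cos(9*B_t/5)/5) dB_t

Itô's formula for f(B_t) gives d f(B_t) = f'(B_t) dB_t + (1/2) f''(B_t) dt. Compute derivatives of f(x) = -4*sin(9*x/5)/3:
  f'(x)  = -12*cos(9*x/5)/5
  f''(x) = 108*sin(9*x/5)/25
Substitute x = B_t and multiply the f'' term by 1/2:
  drift     = (1/2) * (108*sin(9*x/5)/25) evaluated at B_t = 54*sin(9*B_t/5)/25
  diffusion = (-12*cos(9*x/5)/5) evaluated at B_t = -12*cos(9*B_t/5)/5
Therefore d(-4*sin(9*B_t/5)/3) = (54*sin(9*B_t/5)/25) dt + (-12*cos(9*B_t/5)/5) dB_t.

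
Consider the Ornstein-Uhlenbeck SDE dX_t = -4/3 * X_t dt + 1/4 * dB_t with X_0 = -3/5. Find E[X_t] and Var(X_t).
E[X_t] = -3*exp(-4*t/3)/5; Var(X_t) = 3/128 - 3*exp(-8*t/3)/128

The OU SDE dX = -theta X dt + sigma dB admits the integrating factor exp(theta t): d(exp(theta t) X_t) = sigma exp(theta t) dB_t. Integrating from 0 to t:
  X_t = x_0 * exp(-theta t) + sigma * int_0^t exp(-theta (t-s)) dB_s.
The Itô integral has mean 0 and (by the Itô isometry) variance sigma^2 * int_0^t exp(-2 theta (t - s)) ds = sigma^2 * (1 - exp(-2 theta t)) / (2 theta).
With theta = 4/3, sigma = 1/4, x_0 = -3/5:
  E[X_t] = -3/5 * exp(-4/3 t) = -3*exp(-4*t/3)/5
  Var(X_t) = (1/4)^2 * (1 - exp(-2*4/3 t)) / (2 * 4/3) = 3/128 - 3*exp(-8*t/3)/128.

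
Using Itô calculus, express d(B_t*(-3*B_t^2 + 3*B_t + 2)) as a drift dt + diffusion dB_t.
d(B_t*(-3*B_t^2 + 3*B_t + 2)) = (3 - 9*B_t) dt + (-9*B_t^2 + 6*B_t + 2) dB_t

Itô's formula for f(B_t) gives d f(B_t) = f'(B_t) dB_t + (1/2) f''(B_t) dt. Compute derivatives of f(x) = x*(-3*x^2 + 3*x + 2):
  f'(x)  = -9*x^2 + 6*x + 2
  f''(x) = 6 - 18*x
Substitute x = B_t and multiply the f'' term by 1/2:
  drift     = (1/2) * (6 - 18*x) evaluated at B_t = 3 - 9*B_t
  diffusion = (-9*x^2 + 6*x + 2) evaluated at B_t = -9*B_t^2 + 6*B_t + 2
Therefore d(B_t*(-3*B_t^2 + 3*B_t + 2)) = (3 - 9*B_t) dt + (-9*B_t^2 + 6*B_t + 2) dB_t.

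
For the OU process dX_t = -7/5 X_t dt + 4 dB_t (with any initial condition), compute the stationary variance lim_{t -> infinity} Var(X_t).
lim Var(X_t) = 40/7

The OU SDE dX = -theta X dt + sigma dB admits the integrating factor exp(theta t): d(exp(theta t) X_t) = sigma exp(theta t) dB_t. Integrating from 0 to t gives X_t = x_0 * exp(-theta t) + sigma * int_0^t exp(-theta (t-s)) dB_s for any initial x_0. The Itô integral has variance (by the Itô isometry) sigma^2 * int_0^t exp(-2 theta (t - s)) ds = sigma^2 * (1 - exp(-2 theta t)) / (2 theta), independent of x_0.
With theta = 7/5, sigma = 4:
  Var(X_t) = (4)^2 * (1 - exp(-2*7/5 t)) / (2 * 7/5) = 40/7 - 40*exp(-14*t/5)/7.
As t -> infinity, exp(-2*7/5 t) -> 0, so the stationary variance is sigma^2 / (2 theta) = 40/7.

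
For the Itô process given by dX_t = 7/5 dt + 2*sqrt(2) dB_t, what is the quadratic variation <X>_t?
<X>_t = 8*t

For an Itô process dX_t = a(t) dt + b(t) dB_t, the quadratic variation is <X>_t = int_0^t b(s)^2 ds (the drift term does not contribute). Here b(s) = 2*sqrt(2), so
  b(s)^2 = 8.
Integrating from 0 to t:
  <X>_t = int_0^t (8) ds = 8*t.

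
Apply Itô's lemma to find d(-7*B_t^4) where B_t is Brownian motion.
d(-7*B_t^4) = (-42*B_t^2) dt + (-28*B_t^3) dB_t

Itô's formula for f(B_t) gives d f(B_t) = f'(B_t) dB_t + (1/2) f''(B_t) dt. Compute derivatives of f(x) = -7*x^4:
  f'(x)  = -28*x^3
  f''(x) = -84*x^2
Substitute x = B_t and multiply the f'' term by 1/2:
  drift     = (1/2) * (-84*x^2) evaluated at B_t = -42*B_t^2
  diffusion = (-28*x^3) evaluated at B_t = -28*B_t^3
Therefore d(-7*B_t^4) = (-42*B_t^2) dt + (-28*B_t^3) dB_t.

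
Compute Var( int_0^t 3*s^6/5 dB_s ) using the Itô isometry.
Var = 9*t^13/325

The Itô integral of a deterministic integrand f(s) has mean 0 because each increment f(s) * (B_{s+ds} - B_s) has mean 0. By the Itô isometry:
  Var( int_0^t f(s) dB_s ) = E[ (int_0^t f(s) dB_s)^2 ] = int_0^t f(s)^2 ds.
Here f(s) = 3*s^6/5, so f(s)^2 = 9*s^12/25. Integrate:
  int_0^t (9*s^12/25) ds = 9*t^13/325.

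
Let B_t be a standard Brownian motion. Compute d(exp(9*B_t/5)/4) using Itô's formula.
d(exp(9*B_t/5)/4) = (81*exp(9*B_t/5)/200) dt + (9*exp(9*B_t/5)/20) dB_t

Itô's formula for f(B_t) gives d f(B_t) = f'(B_t) dB_t + (1/2) f''(B_t) dt. Compute derivatives of f(x) = exp(9*x/5)/4:
  f'(x)  = 9*exp(9*x/5)/20
  f''(x) = 81*exp(9*x/5)/100
Substitute x = B_t and multiply the f'' term by 1/2:
  drift     = (1/2) * (81*exp(9*x/5)/100) evaluated at B_t = 81*exp(9*B_t/5)/200
  diffusion = (9*exp(9*x/5)/20) evaluated at B_t = 9*exp(9*B_t/5)/20
Therefore d(exp(9*B_t/5)/4) = (81*exp(9*B_t/5)/200) dt + (9*exp(9*B_t/5)/20) dB_t.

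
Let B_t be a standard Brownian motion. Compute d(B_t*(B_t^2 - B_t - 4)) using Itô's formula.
d(B_t*(B_t^2 - B_t - 4)) = (3*B_t - 1) dt + (3*B_t^2 - 2*B_t - 4) dB_t

Itô's formula for f(B_t) gives d f(B_t) = f'(B_t) dB_t + (1/2) f''(B_t) dt. Compute derivatives of f(x) = x*(x^2 - x - 4):
  f'(x)  = 3*x^2 - 2*x - 4
  f''(x) = 6*x - 2
Substitute x = B_t and multiply the f'' term by 1/2:
  drift     = (1/2) * (6*x - 2) evaluated at B_t = 3*B_t - 1
  diffusion = (3*x^2 - 2*x - 4) evaluated at B_t = 3*B_t^2 - 2*B_t - 4
Therefore d(B_t*(B_t^2 - B_t - 4)) = (3*B_t - 1) dt + (3*B_t^2 - 2*B_t - 4) dB_t.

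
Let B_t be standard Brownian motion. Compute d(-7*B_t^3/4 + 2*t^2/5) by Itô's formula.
d(-7*B_t^3/4 + 2*t^2/5) = (-21*B_t/4 + 4*t/5) dt + (-21*B_t^2/4) dB_t

Itô's formula for f(t, x): d f(t, B_t) = (f_t + (1/2) f_xx) dt + f_x dB_t. Compute partials of f(t, x) = 2*t^2/5 - 7*x^3/4:
  f_t(t,x)  = 4*t/5
  f_x(t,x)  = -21*x^2/4
  f_xx(t,x) = -21*x/2
Assemble drift = f_t + (1/2) f_xx = 4*t/5 - 21*x/4 and diffusion = f_x = -21*x^2/4. Substituting x = B_t:
  d(-7*B_t^3/4 + 2*t^2/5) = (-21*B_t/4 + 4*t/5) dt + (-21*B_t^2/4) dB_t.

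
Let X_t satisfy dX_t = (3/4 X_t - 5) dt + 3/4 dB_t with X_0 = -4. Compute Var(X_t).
Var(X_t) = 3*exp(3*t/2)/8 - 3/8

The variance V(t) = Var(X_t) satisfies V'(t) = 2 a V(t) + c^2 with V(0) = 0 (drift coefficient is linear in X, diffusion is constant). With a = 3/4, c = 3/4, the solution is
  V(t) = (c^2 / (2 a)) * (exp(2 a t) - 1)
       = ((3/4)^2 / (2*(3/4))) * (exp((3/2) t) - 1)
       = 3*exp(3*t/2)/8 - 3/8.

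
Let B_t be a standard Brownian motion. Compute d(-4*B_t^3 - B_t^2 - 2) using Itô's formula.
d(-4*B_t^3 - B_t^2 - 2) = (-12*B_t - 1) dt + (2*B_t*(-6*B_t - 1)) dB_t

Itô's formula for f(B_t) gives d f(B_t) = f'(B_t) dB_t + (1/2) f''(B_t) dt. Compute derivatives of f(x) = -4*x^3 - x^2 - 2:
  f'(x)  = 2*x*(-6*x - 1)
  f''(x) = -24*x - 2
Substitute x = B_t and multiply the f'' term by 1/2:
  drift     = (1/2) * (-24*x - 2) evaluated at B_t = -12*B_t - 1
  diffusion = (2*x*(-6*x - 1)) evaluated at B_t = 2*B_t*(-6*B_t - 1)
Therefore d(-4*B_t^3 - B_t^2 - 2) = (-12*B_t - 1) dt + (2*B_t*(-6*B_t - 1)) dB_t.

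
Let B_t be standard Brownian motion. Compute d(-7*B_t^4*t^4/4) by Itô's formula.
d(-7*B_t^4*t^4/4) = (B_t^2*t^3*(-7*B_t^2 - 21*t/2)) dt + (-7*B_t^3*t^4) dB_t

Itô's formula for f(t, x): d f(t, B_t) = (f_t + (1/2) f_xx) dt + f_x dB_t. Compute partials of f(t, x) = -7*t^4*x^4/4:
  f_t(t,x)  = -7*t^3*x^4
  f_x(t,x)  = -7*t^4*x^3
  f_xx(t,x) = -21*t^4*x^2
Assemble drift = f_t + (1/2) f_xx = t^3*x^2*(-21*t/2 - 7*x^2) and diffusion = f_x = -7*t^4*x^3. Substituting x = B_t:
  d(-7*B_t^4*t^4/4) = (B_t^2*t^3*(-7*B_t^2 - 21*t/2)) dt + (-7*B_t^3*t^4) dB_t.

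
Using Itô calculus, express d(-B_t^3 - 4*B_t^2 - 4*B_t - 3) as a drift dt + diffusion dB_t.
d(-B_t^3 - 4*B_t^2 - 4*B_t - 3) = (-3*B_t - 4) dt + (-3*B_t^2 - 8*B_t - 4) dB_t

Itô's formula for f(B_t) gives d f(B_t) = f'(B_t) dB_t + (1/2) f''(B_t) dt. Compute derivatives of f(x) = -x^3 - 4*x^2 - 4*x - 3:
  f'(x)  = -3*x^2 - 8*x - 4
  f''(x) = -6*x - 8
Substitute x = B_t and multiply the f'' term by 1/2:
  drift     = (1/2) * (-6*x - 8) evaluated at B_t = -3*B_t - 4
  diffusion = (-3*x^2 - 8*x - 4) evaluated at B_t = -3*B_t^2 - 8*B_t - 4
Therefore d(-B_t^3 - 4*B_t^2 - 4*B_t - 3) = (-3*B_t - 4) dt + (-3*B_t^2 - 8*B_t - 4) dB_t.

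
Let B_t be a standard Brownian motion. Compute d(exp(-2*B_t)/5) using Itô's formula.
d(exp(-2*B_t)/5) = (2*exp(-2*B_t)/5) dt + (-2*exp(-2*B_t)/5) dB_t

Itô's formula for f(B_t) gives d f(B_t) = f'(B_t) dB_t + (1/2) f''(B_t) dt. Compute derivatives of f(x) = exp(-2*x)/5:
  f'(x)  = -2*exp(-2*x)/5
  f''(x) = 4*exp(-2*x)/5
Substitute x = B_t and multiply the f'' term by 1/2:
  drift     = (1/2) * (4*exp(-2*x)/5) evaluated at B_t = 2*exp(-2*B_t)/5
  diffusion = (-2*exp(-2*x)/5) evaluated at B_t = -2*exp(-2*B_t)/5
Therefore d(exp(-2*B_t)/5) = (2*exp(-2*B_t)/5) dt + (-2*exp(-2*B_t)/5) dB_t.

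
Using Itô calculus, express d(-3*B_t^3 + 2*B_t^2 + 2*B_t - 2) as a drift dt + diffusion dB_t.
d(-3*B_t^3 + 2*B_t^2 + 2*B_t - 2) = (2 - 9*B_t) dt + (-9*B_t^2 + 4*B_t + 2) dB_t

Itô's formula for f(B_t) gives d f(B_t) = f'(B_t) dB_t + (1/2) f''(B_t) dt. Compute derivatives of f(x) = -3*x^3 + 2*x^2 + 2*x - 2:
  f'(x)  = -9*x^2 + 4*x + 2
  f''(x) = 4 - 18*x
Substitute x = B_t and multiply the f'' term by 1/2:
  drift     = (1/2) * (4 - 18*x) evaluated at B_t = 2 - 9*B_t
  diffusion = (-9*x^2 + 4*x + 2) evaluated at B_t = -9*B_t^2 + 4*B_t + 2
Therefore d(-3*B_t^3 + 2*B_t^2 + 2*B_t - 2) = (2 - 9*B_t) dt + (-9*B_t^2 + 4*B_t + 2) dB_t.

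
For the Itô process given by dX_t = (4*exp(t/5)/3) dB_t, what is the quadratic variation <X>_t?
<X>_t = 40*exp(2*t/5)/9 - 40/9

For an Itô process dX_t = a(t) dt + b(t) dB_t, the quadratic variation is <X>_t = int_0^t b(s)^2 ds (the drift term does not contribute). Here b(s) = 4*exp(s/5)/3, so
  b(s)^2 = 16*exp(2*s/5)/9.
Integrating from 0 to t:
  <X>_t = int_0^t (16*exp(2*s/5)/9) ds = 40*exp(2*t/5)/9 - 40/9.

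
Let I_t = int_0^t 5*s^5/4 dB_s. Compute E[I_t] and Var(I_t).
E[I_t] = 0; Var(I_t) = 25*t^11/176

The Itô integral of a deterministic integrand f(s) has mean 0 because each increment f(s) * (B_{s+ds} - B_s) has mean 0. By the Itô isometry:
  Var( int_0^t f(s) dB_s ) = E[ (int_0^t f(s) dB_s)^2 ] = int_0^t f(s)^2 ds.
Here f(s) = 5*s^5/4, so f(s)^2 = 25*s^10/16. Integrate:
  int_0^t (25*s^10/16) ds = 25*t^11/176.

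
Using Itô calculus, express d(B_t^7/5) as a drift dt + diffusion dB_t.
d(B_t^7/5) = (21*B_t^5/5) dt + (7*B_t^6/5) dB_t

Itô's formula for f(B_t) gives d f(B_t) = f'(B_t) dB_t + (1/2) f''(B_t) dt. Compute derivatives of f(x) = x^7/5:
  f'(x)  = 7*x^6/5
  f''(x) = 42*x^5/5
Substitute x = B_t and multiply the f'' term by 1/2:
  drift     = (1/2) * (42*x^5/5) evaluated at B_t = 21*B_t^5/5
  diffusion = (7*x^6/5) evaluated at B_t = 7*B_t^6/5
Therefore d(B_t^7/5) = (21*B_t^5/5) dt + (7*B_t^6/5) dB_t.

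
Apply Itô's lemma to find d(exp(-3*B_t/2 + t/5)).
d(exp(-3*B_t/2 + t/5)) = (53*exp(-3*B_t/2 + t/5)/40) dt + (-3*exp(-3*B_t/2 + t/5)/2) dB_t

Itô's formula for f(t, x): d f(t, B_t) = (f_t + (1/2) f_xx) dt + f_x dB_t. Compute partials of f(t, x) = exp(t/5 - 3*x/2):
  f_t(t,x)  = exp(t/5 - 3*x/2)/5
  f_x(t,x)  = -3*exp(t/5 - 3*x/2)/2
  f_xx(t,x) = 9*exp(t/5 - 3*x/2)/4
Assemble drift = f_t + (1/2) f_xx = 53*exp(t/5 - 3*x/2)/40 and diffusion = f_x = -3*exp(t/5 - 3*x/2)/2. Substituting x = B_t:
  d(exp(-3*B_t/2 + t/5)) = (53*exp(-3*B_t/2 + t/5)/40) dt + (-3*exp(-3*B_t/2 + t/5)/2) dB_t.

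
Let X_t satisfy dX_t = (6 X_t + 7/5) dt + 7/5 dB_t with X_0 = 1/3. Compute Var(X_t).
Var(X_t) = 49*exp(12*t)/300 - 49/300

The variance V(t) = Var(X_t) satisfies V'(t) = 2 a V(t) + c^2 with V(0) = 0 (drift coefficient is linear in X, diffusion is constant). With a = 6, c = 7/5, the solution is
  V(t) = (c^2 / (2 a)) * (exp(2 a t) - 1)
       = ((7/5)^2 / (2*6)) * (exp(12 t) - 1)
       = 49*exp(12*t)/300 - 49/300.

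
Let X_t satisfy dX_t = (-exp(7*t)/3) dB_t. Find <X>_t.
<X>_t = exp(14*t)/126 - 1/126

For an Itô process dX_t = a(t) dt + b(t) dB_t, the quadratic variation is <X>_t = int_0^t b(s)^2 ds (the drift term does not contribute). Here b(s) = -exp(7*s)/3, so
  b(s)^2 = exp(14*s)/9.
Integrating from 0 to t:
  <X>_t = int_0^t (exp(14*s)/9) ds = exp(14*t)/126 - 1/126.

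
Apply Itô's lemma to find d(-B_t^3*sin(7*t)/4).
d(-B_t^3*sin(7*t)/4) = (-B_t*(7*B_t^2*cos(7*t) + 3*sin(7*t))/4) dt + (-3*B_t^2*sin(7*t)/4) dB_t

Itô's formula for f(t, x): d f(t, B_t) = (f_t + (1/2) f_xx) dt + f_x dB_t. Compute partials of f(t, x) = -x^3*sin(7*t)/4:
  f_t(t,x)  = -7*x^3*cos(7*t)/4
  f_x(t,x)  = -3*x^2*sin(7*t)/4
  f_xx(t,x) = -3*x*sin(7*t)/2
Assemble drift = f_t + (1/2) f_xx = -x*(7*x^2*cos(7*t) + 3*sin(7*t))/4 and diffusion = f_x = -3*x^2*sin(7*t)/4. Substituting x = B_t:
  d(-B_t^3*sin(7*t)/4) = (-B_t*(7*B_t^2*cos(7*t) + 3*sin(7*t))/4) dt + (-3*B_t^2*sin(7*t)/4) dB_t.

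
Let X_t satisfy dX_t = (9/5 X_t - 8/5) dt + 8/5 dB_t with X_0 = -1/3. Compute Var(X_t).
Var(X_t) = 32*exp(18*t/5)/45 - 32/45

The variance V(t) = Var(X_t) satisfies V'(t) = 2 a V(t) + c^2 with V(0) = 0 (drift coefficient is linear in X, diffusion is constant). With a = 9/5, c = 8/5, the solution is
  V(t) = (c^2 / (2 a)) * (exp(2 a t) - 1)
       = ((8/5)^2 / (2*(9/5))) * (exp((18/5) t) - 1)
       = 32*exp(18*t/5)/45 - 32/45.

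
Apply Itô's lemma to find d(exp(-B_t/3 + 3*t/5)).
d(exp(-B_t/3 + 3*t/5)) = (59*exp(-B_t/3 + 3*t/5)/90) dt + (-exp(-B_t/3 + 3*t/5)/3) dB_t

Itô's formula for f(t, x): d f(t, B_t) = (f_t + (1/2) f_xx) dt + f_x dB_t. Compute partials of f(t, x) = exp(3*t/5 - x/3):
  f_t(t,x)  = 3*exp(3*t/5 - x/3)/5
  f_x(t,x)  = -exp(3*t/5 - x/3)/3
  f_xx(t,x) = exp(3*t/5 - x/3)/9
Assemble drift = f_t + (1/2) f_xx = 59*exp(3*t/5 - x/3)/90 and diffusion = f_x = -exp(3*t/5 - x/3)/3. Substituting x = B_t:
  d(exp(-B_t/3 + 3*t/5)) = (59*exp(-B_t/3 + 3*t/5)/90) dt + (-exp(-B_t/3 + 3*t/5)/3) dB_t.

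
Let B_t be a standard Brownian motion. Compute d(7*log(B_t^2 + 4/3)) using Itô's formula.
d(7*log(B_t^2 + 4/3)) = (21*(4 - 3*B_t^2)/(3*B_t^2 + 4)^2) dt + (42*B_t/(3*B_t^2 + 4)) dB_t

Itô's formula for f(B_t) gives d f(B_t) = f'(B_t) dB_t + (1/2) f''(B_t) dt. Compute derivatives of f(x) = 7*log(x^2 + 4/3):
  f'(x)  = 42*x/(3*x^2 + 4)
  f''(x) = 42*(4 - 3*x^2)/(3*x^2 + 4)^2
Substitute x = B_t and multiply the f'' term by 1/2:
  drift     = (1/2) * (42*(4 - 3*x^2)/(3*x^2 + 4)^2) evaluated at B_t = 21*(4 - 3*B_t^2)/(3*B_t^2 + 4)^2
  diffusion = (42*x/(3*x^2 + 4)) evaluated at B_t = 42*B_t/(3*B_t^2 + 4)
Therefore d(7*log(B_t^2 + 4/3)) = (21*(4 - 3*B_t^2)/(3*B_t^2 + 4)^2) dt + (42*B_t/(3*B_t^2 + 4)) dB_t.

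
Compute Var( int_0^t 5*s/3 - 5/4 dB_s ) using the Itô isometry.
Var = 25*t*(16*t^2 - 36*t + 27)/432

The Itô integral of a deterministic integrand f(s) has mean 0 because each increment f(s) * (B_{s+ds} - B_s) has mean 0. By the Itô isometry:
  Var( int_0^t f(s) dB_s ) = E[ (int_0^t f(s) dB_s)^2 ] = int_0^t f(s)^2 ds.
Here f(s) = 5*s/3 - 5/4, so f(s)^2 = 25*(4*s - 3)^2/144. Integrate:
  int_0^t (25*(4*s - 3)^2/144) ds = 25*t*(16*t^2 - 36*t + 27)/432.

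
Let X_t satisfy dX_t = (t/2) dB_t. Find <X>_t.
<X>_t = t^3/12

For an Itô process dX_t = a(t) dt + b(t) dB_t, the quadratic variation is <X>_t = int_0^t b(s)^2 ds (the drift term does not contribute). Here b(s) = s/2, so
  b(s)^2 = s^2/4.
Integrating from 0 to t:
  <X>_t = int_0^t (s^2/4) ds = t^3/12.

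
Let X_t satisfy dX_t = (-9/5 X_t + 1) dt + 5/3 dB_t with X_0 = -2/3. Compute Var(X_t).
Var(X_t) = 125/162 - 125*exp(-18*t/5)/162

The variance V(t) = Var(X_t) satisfies V'(t) = 2 a V(t) + c^2 with V(0) = 0 (drift coefficient is linear in X, diffusion is constant). With a = -9/5, c = 5/3, the solution is
  V(t) = (c^2 / (2 a)) * (exp(2 a t) - 1)
       = ((5/3)^2 / (2*(-9/5))) * (exp((-18/5) t) - 1)
       = 125/162 - 125*exp(-18*t/5)/162.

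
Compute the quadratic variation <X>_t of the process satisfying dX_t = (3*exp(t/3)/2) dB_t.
<X>_t = 27*exp(2*t/3)/8 - 27/8

For an Itô process dX_t = a(t) dt + b(t) dB_t, the quadratic variation is <X>_t = int_0^t b(s)^2 ds (the drift term does not contribute). Here b(s) = 3*exp(s/3)/2, so
  b(s)^2 = 9*exp(2*s/3)/4.
Integrating from 0 to t:
  <X>_t = int_0^t (9*exp(2*s/3)/4) ds = 27*exp(2*t/3)/8 - 27/8.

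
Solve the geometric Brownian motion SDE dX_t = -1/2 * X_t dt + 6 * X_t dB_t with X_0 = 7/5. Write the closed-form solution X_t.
X_t = 7/5 * exp((-37/2) * t + (6) * B_t)

For GBM dX = mu X dt + sigma X dB with X_0 = x_0, apply Itô to Y = log X: dY = (mu - sigma^2/2) dt + sigma dB, so Y_t = log(x_0) + (mu - sigma^2/2) t + sigma B_t and hence X_t = x_0 * exp((mu - sigma^2/2) t + sigma B_t).
With mu = -1/2, sigma = 6, x_0 = 7/5, this gives:
  X_t = 7/5 * exp((-37/2) * t + (6) * B_t).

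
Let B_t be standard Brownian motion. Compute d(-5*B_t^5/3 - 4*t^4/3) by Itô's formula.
d(-5*B_t^5/3 - 4*t^4/3) = (-50*B_t^3/3 - 16*t^3/3) dt + (-25*B_t^4/3) dB_t

Itô's formula for f(t, x): d f(t, B_t) = (f_t + (1/2) f_xx) dt + f_x dB_t. Compute partials of f(t, x) = -4*t^4/3 - 5*x^5/3:
  f_t(t,x)  = -16*t^3/3
  f_x(t,x)  = -25*x^4/3
  f_xx(t,x) = -100*x^3/3
Assemble drift = f_t + (1/2) f_xx = -16*t^3/3 - 50*x^3/3 and diffusion = f_x = -25*x^4/3. Substituting x = B_t:
  d(-5*B_t^5/3 - 4*t^4/3) = (-50*B_t^3/3 - 16*t^3/3) dt + (-25*B_t^4/3) dB_t.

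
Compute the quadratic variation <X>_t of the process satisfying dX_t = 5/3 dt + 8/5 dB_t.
<X>_t = 64*t/25

For an Itô process dX_t = a(t) dt + b(t) dB_t, the quadratic variation is <X>_t = int_0^t b(s)^2 ds (the drift term does not contribute). Here b(s) = 8/5, so
  b(s)^2 = 64/25.
Integrating from 0 to t:
  <X>_t = int_0^t (64/25) ds = 64*t/25.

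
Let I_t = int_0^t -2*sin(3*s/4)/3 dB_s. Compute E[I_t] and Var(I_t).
E[I_t] = 0; Var(I_t) = 2*t/9 - 4*sin(3*t/2)/27

The Itô integral of a deterministic integrand f(s) has mean 0 because each increment f(s) * (B_{s+ds} - B_s) has mean 0. By the Itô isometry:
  Var( int_0^t f(s) dB_s ) = E[ (int_0^t f(s) dB_s)^2 ] = int_0^t f(s)^2 ds.
Here f(s) = -2*sin(3*s/4)/3, so f(s)^2 = 4*sin(3*s/4)^2/9. Integrate:
  int_0^t (4*sin(3*s/4)^2/9) ds = 2*t/9 - 4*sin(3*t/2)/27.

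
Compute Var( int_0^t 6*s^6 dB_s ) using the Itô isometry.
Var = 36*t^13/13

The Itô integral of a deterministic integrand f(s) has mean 0 because each increment f(s) * (B_{s+ds} - B_s) has mean 0. By the Itô isometry:
  Var( int_0^t f(s) dB_s ) = E[ (int_0^t f(s) dB_s)^2 ] = int_0^t f(s)^2 ds.
Here f(s) = 6*s^6, so f(s)^2 = 36*s^12. Integrate:
  int_0^t (36*s^12) ds = 36*t^13/13.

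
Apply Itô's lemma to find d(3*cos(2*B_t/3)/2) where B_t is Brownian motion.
d(3*cos(2*B_t/3)/2) = (-cos(2*B_t/3)/3) dt + (-sin(2*B_t/3)) dB_t

Itô's formula for f(B_t) gives d f(B_t) = f'(B_t) dB_t + (1/2) f''(B_t) dt. Compute derivatives of f(x) = 3*cos(2*x/3)/2:
  f'(x)  = -sin(2*x/3)
  f''(x) = -2*cos(2*x/3)/3
Substitute x = B_t and multiply the f'' term by 1/2:
  drift     = (1/2) * (-2*cos(2*x/3)/3) evaluated at B_t = -cos(2*B_t/3)/3
  diffusion = (-sin(2*x/3)) evaluated at B_t = -sin(2*B_t/3)
Therefore d(3*cos(2*B_t/3)/2) = (-cos(2*B_t/3)/3) dt + (-sin(2*B_t/3)) dB_t.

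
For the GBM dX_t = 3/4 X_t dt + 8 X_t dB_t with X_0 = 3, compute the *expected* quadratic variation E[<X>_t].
E[<X>_t] = 1152*exp(131*t/2)/131 - 1152/131

<X>_t = int_0^t (8 * X_s)^2 ds. Taking expectation inside the integral: E[<X>_t] = 8^2 * int_0^t E[X_s^2] ds. For GBM, E[X_s^2] = x_0^2 * exp((2 mu + sigma^2) s). Integrating:
  E[<X>_t] = 8^2 * 3^2 * (exp((2*(3/4) + 8^2) t) - 1) / (2*(3/4) + 8^2)
           = 8^2 * 3^2 * (exp((131/2) t) - 1) / (131/2) = 1152*exp(131*t/2)/131 - 1152/131.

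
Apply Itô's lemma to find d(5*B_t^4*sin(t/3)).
d(5*B_t^4*sin(t/3)) = (5*B_t^2*(B_t^2*cos(t/3) + 18*sin(t/3))/3) dt + (20*B_t^3*sin(t/3)) dB_t

Itô's formula for f(t, x): d f(t, B_t) = (f_t + (1/2) f_xx) dt + f_x dB_t. Compute partials of f(t, x) = 5*x^4*sin(t/3):
  f_t(t,x)  = 5*x^4*cos(t/3)/3
  f_x(t,x)  = 20*x^3*sin(t/3)
  f_xx(t,x) = 60*x^2*sin(t/3)
Assemble drift = f_t + (1/2) f_xx = 5*x^2*(x^2*cos(t/3) + 18*sin(t/3))/3 and diffusion = f_x = 20*x^3*sin(t/3). Substituting x = B_t:
  d(5*B_t^4*sin(t/3)) = (5*B_t^2*(B_t^2*cos(t/3) + 18*sin(t/3))/3) dt + (20*B_t^3*sin(t/3)) dB_t.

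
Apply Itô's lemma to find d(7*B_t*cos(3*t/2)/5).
d(7*B_t*cos(3*t/2)/5) = (-21*B_t*sin(3*t/2)/10) dt + (7*cos(3*t/2)/5) dB_t

Itô's formula for f(t, x): d f(t, B_t) = (f_t + (1/2) f_xx) dt + f_x dB_t. Compute partials of f(t, x) = 7*x*cos(3*t/2)/5:
  f_t(t,x)  = -21*x*sin(3*t/2)/10
  f_x(t,x)  = 7*cos(3*t/2)/5
  f_xx(t,x) = 0
Assemble drift = f_t + (1/2) f_xx = -21*x*sin(3*t/2)/10 and diffusion = f_x = 7*cos(3*t/2)/5. Substituting x = B_t:
  d(7*B_t*cos(3*t/2)/5) = (-21*B_t*sin(3*t/2)/10) dt + (7*cos(3*t/2)/5) dB_t.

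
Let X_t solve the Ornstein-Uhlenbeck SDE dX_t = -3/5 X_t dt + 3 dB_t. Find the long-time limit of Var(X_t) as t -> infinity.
lim Var(X_t) = 15/2

The OU SDE dX = -theta X dt + sigma dB admits the integrating factor exp(theta t): d(exp(theta t) X_t) = sigma exp(theta t) dB_t. Integrating from 0 to t gives X_t = x_0 * exp(-theta t) + sigma * int_0^t exp(-theta (t-s)) dB_s for any initial x_0. The Itô integral has variance (by the Itô isometry) sigma^2 * int_0^t exp(-2 theta (t - s)) ds = sigma^2 * (1 - exp(-2 theta t)) / (2 theta), independent of x_0.
With theta = 3/5, sigma = 3:
  Var(X_t) = (3)^2 * (1 - exp(-2*3/5 t)) / (2 * 3/5) = 15/2 - 15*exp(-6*t/5)/2.
As t -> infinity, exp(-2*3/5 t) -> 0, so the stationary variance is sigma^2 / (2 theta) = 15/2.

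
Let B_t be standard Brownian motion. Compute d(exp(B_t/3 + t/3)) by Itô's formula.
d(exp(B_t/3 + t/3)) = (7*exp(B_t/3 + t/3)/18) dt + (exp(B_t/3 + t/3)/3) dB_t

Itô's formula for f(t, x): d f(t, B_t) = (f_t + (1/2) f_xx) dt + f_x dB_t. Compute partials of f(t, x) = exp(t/3 + x/3):
  f_t(t,x)  = exp(t/3 + x/3)/3
  f_x(t,x)  = exp(t/3 + x/3)/3
  f_xx(t,x) = exp(t/3 + x/3)/9
Assemble drift = f_t + (1/2) f_xx = 7*exp(t/3 + x/3)/18 and diffusion = f_x = exp(t/3 + x/3)/3. Substituting x = B_t:
  d(exp(B_t/3 + t/3)) = (7*exp(B_t/3 + t/3)/18) dt + (exp(B_t/3 + t/3)/3) dB_t.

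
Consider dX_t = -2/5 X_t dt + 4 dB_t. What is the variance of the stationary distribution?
lim Var(X_t) = 20

The OU SDE dX = -theta X dt + sigma dB admits the integrating factor exp(theta t): d(exp(theta t) X_t) = sigma exp(theta t) dB_t. Integrating from 0 to t gives X_t = x_0 * exp(-theta t) + sigma * int_0^t exp(-theta (t-s)) dB_s for any initial x_0. The Itô integral has variance (by the Itô isometry) sigma^2 * int_0^t exp(-2 theta (t - s)) ds = sigma^2 * (1 - exp(-2 theta t)) / (2 theta), independent of x_0.
With theta = 2/5, sigma = 4:
  Var(X_t) = (4)^2 * (1 - exp(-2*2/5 t)) / (2 * 2/5) = 20 - 20*exp(-4*t/5).
As t -> infinity, exp(-2*2/5 t) -> 0, so the stationary variance is sigma^2 / (2 theta) = 20.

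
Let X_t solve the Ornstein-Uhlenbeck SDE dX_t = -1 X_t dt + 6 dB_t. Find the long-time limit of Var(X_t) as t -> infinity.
lim Var(X_t) = 18

The OU SDE dX = -theta X dt + sigma dB admits the integrating factor exp(theta t): d(exp(theta t) X_t) = sigma exp(theta t) dB_t. Integrating from 0 to t gives X_t = x_0 * exp(-theta t) + sigma * int_0^t exp(-theta (t-s)) dB_s for any initial x_0. The Itô integral has variance (by the Itô isometry) sigma^2 * int_0^t exp(-2 theta (t - s)) ds = sigma^2 * (1 - exp(-2 theta t)) / (2 theta), independent of x_0.
With theta = 1, sigma = 6:
  Var(X_t) = (6)^2 * (1 - exp(-2*1 t)) / (2 * 1) = 18 - 18*exp(-2*t).
As t -> infinity, exp(-2*1 t) -> 0, so the stationary variance is sigma^2 / (2 theta) = 18.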